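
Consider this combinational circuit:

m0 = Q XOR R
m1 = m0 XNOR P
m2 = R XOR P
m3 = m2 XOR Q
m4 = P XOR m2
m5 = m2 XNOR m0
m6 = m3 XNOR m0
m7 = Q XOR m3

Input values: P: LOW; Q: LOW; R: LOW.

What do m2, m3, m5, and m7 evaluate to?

m2 = LOW; m3 = LOW; m5 = HIGH; m7 = LOW

m0 = Q XOR R = LOW XOR LOW = LOW
m2 = R XOR P = LOW XOR LOW = LOW
m3 = m2 XOR Q = LOW XOR LOW = LOW
m5 = m2 XNOR m0 = LOW XNOR LOW = HIGH
m7 = Q XOR m3 = LOW XOR LOW = LOW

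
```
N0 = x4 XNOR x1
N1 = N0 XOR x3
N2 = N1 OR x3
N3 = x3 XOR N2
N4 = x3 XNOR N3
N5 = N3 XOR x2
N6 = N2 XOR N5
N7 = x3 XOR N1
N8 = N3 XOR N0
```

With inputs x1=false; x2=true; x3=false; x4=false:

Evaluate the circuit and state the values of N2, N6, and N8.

N0 = x4 XNOR x1 = false XNOR false = true
N1 = N0 XOR x3 = true XOR false = true
N2 = N1 OR x3 = true OR false = true
N3 = x3 XOR N2 = false XOR true = true
N5 = N3 XOR x2 = true XOR true = false
N6 = N2 XOR N5 = true XOR false = true
N8 = N3 XOR N0 = true XOR true = false

N2 = true, N6 = true, N8 = false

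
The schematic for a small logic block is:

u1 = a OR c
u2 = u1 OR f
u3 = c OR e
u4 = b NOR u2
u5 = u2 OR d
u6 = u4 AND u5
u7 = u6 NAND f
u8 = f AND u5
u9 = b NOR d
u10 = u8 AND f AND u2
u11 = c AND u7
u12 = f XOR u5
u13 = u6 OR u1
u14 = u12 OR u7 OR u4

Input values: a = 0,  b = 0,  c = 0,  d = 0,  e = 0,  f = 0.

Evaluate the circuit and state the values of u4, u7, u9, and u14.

u4 = 1, u7 = 1, u9 = 1, u14 = 1

u1 = a OR c = 0 OR 0 = 0
u2 = u1 OR f = 0 OR 0 = 0
u4 = b NOR u2 = 0 NOR 0 = 1
u5 = u2 OR d = 0 OR 0 = 0
u6 = u4 AND u5 = 1 AND 0 = 0
u7 = u6 NAND f = 0 NAND 0 = 1
u9 = b NOR d = 0 NOR 0 = 1
u12 = f XOR u5 = 0 XOR 0 = 0
u14 = u12 OR u7 OR u4 = 0 OR 1 OR 1 = 1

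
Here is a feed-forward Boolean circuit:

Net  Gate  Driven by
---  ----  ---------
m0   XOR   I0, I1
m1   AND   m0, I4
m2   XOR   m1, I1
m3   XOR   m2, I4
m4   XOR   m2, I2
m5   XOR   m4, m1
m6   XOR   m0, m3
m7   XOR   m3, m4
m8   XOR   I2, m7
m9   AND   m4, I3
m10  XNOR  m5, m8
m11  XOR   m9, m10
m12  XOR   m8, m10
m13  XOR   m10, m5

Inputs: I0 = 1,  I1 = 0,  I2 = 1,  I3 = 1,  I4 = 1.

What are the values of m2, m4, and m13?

m0 = I0 XOR I1 = 1 XOR 0 = 1
m1 = m0 AND I4 = 1 AND 1 = 1
m2 = m1 XOR I1 = 1 XOR 0 = 1
m3 = m2 XOR I4 = 1 XOR 1 = 0
m4 = m2 XOR I2 = 1 XOR 1 = 0
m5 = m4 XOR m1 = 0 XOR 1 = 1
m7 = m3 XOR m4 = 0 XOR 0 = 0
m8 = I2 XOR m7 = 1 XOR 0 = 1
m10 = m5 XNOR m8 = 1 XNOR 1 = 1
m13 = m10 XOR m5 = 1 XOR 1 = 0

m2 = 1; m4 = 0; m13 = 0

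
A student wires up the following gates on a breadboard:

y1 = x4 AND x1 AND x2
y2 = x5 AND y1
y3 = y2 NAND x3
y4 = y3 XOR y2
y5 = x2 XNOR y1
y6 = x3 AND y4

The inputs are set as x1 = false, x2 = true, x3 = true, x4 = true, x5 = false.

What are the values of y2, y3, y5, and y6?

y1 = x4 AND x1 AND x2 = true AND false AND true = false
y2 = x5 AND y1 = false AND false = false
y3 = y2 NAND x3 = false NAND true = true
y4 = y3 XOR y2 = true XOR false = true
y5 = x2 XNOR y1 = true XNOR false = false
y6 = x3 AND y4 = true AND true = true

y2 = false  y3 = true  y5 = false  y6 = true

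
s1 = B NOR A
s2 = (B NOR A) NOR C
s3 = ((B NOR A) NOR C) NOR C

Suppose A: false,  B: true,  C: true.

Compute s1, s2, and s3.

s1 = true NOR false = false
s2 = (true NOR false) NOR true = false
s3 = ((true NOR false) NOR true) NOR true = false

s1 = false, s2 = false, s3 = false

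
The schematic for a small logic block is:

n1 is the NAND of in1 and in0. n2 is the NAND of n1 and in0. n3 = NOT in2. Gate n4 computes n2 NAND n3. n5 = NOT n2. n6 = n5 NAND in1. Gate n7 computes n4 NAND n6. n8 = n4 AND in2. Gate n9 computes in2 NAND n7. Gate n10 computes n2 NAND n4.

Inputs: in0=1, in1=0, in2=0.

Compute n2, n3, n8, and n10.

n2 = 0, n3 = 1, n8 = 0, n10 = 1

n1 = in1 NAND in0 = 0 NAND 1 = 1
n2 = n1 NAND in0 = 1 NAND 1 = 0
n3 = NOT in2 = NOT 0 = 1
n4 = n2 NAND n3 = 0 NAND 1 = 1
n8 = n4 AND in2 = 1 AND 0 = 0
n10 = n2 NAND n4 = 0 NAND 1 = 1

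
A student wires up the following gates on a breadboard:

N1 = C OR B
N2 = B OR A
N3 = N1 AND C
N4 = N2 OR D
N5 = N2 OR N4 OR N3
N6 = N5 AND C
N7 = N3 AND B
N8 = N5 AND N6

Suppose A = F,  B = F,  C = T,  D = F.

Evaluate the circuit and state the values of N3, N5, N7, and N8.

N3 = T, N5 = T, N7 = F, N8 = T

N1 = C OR B = T OR F = T
N2 = B OR A = F OR F = F
N3 = N1 AND C = T AND T = T
N4 = N2 OR D = F OR F = F
N5 = N2 OR N4 OR N3 = F OR F OR T = T
N6 = N5 AND C = T AND T = T
N7 = N3 AND B = T AND F = F
N8 = N5 AND N6 = T AND T = T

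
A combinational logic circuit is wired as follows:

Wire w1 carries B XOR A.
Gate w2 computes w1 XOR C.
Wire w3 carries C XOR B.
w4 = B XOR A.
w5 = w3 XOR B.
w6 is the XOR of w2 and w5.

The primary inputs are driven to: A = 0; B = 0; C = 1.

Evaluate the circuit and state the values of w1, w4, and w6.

w1 = B XOR A = 0 XOR 0 = 0
w2 = w1 XOR C = 0 XOR 1 = 1
w3 = C XOR B = 1 XOR 0 = 1
w4 = B XOR A = 0 XOR 0 = 0
w5 = w3 XOR B = 1 XOR 0 = 1
w6 = w2 XOR w5 = 1 XOR 1 = 0

w1 = 0, w4 = 0, w6 = 0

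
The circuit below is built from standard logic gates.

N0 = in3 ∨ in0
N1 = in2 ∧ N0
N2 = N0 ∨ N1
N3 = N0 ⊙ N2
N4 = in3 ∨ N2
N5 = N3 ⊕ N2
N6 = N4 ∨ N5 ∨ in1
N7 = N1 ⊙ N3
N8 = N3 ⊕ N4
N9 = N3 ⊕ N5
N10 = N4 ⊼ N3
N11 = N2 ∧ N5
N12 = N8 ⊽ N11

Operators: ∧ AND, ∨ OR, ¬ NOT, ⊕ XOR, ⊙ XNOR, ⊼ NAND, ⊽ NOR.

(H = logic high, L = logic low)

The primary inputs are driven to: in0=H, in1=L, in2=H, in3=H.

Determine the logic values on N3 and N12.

N3 = H, N12 = H

N0 = in3 OR in0 = H OR H = H
N1 = in2 AND N0 = H AND H = H
N2 = N0 OR N1 = H OR H = H
N3 = N0 XNOR N2 = H XNOR H = H
N4 = in3 OR N2 = H OR H = H
N5 = N3 XOR N2 = H XOR H = L
N8 = N3 XOR N4 = H XOR H = L
N11 = N2 AND N5 = H AND L = L
N12 = N8 NOR N11 = L NOR L = H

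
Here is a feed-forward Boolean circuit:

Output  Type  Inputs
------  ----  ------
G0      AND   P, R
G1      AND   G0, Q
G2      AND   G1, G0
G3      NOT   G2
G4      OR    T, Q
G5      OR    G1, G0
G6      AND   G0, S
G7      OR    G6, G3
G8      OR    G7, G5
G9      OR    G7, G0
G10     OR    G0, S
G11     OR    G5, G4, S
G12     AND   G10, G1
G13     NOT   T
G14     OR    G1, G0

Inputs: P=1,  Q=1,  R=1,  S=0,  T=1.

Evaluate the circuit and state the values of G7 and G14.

G7 = 0, G14 = 1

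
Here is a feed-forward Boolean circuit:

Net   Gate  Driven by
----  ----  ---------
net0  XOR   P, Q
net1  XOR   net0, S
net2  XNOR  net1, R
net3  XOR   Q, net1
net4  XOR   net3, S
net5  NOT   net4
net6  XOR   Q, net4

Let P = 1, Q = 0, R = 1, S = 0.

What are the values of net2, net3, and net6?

net0 = P XOR Q = 1 XOR 0 = 1
net1 = net0 XOR S = 1 XOR 0 = 1
net2 = net1 XNOR R = 1 XNOR 1 = 1
net3 = Q XOR net1 = 0 XOR 1 = 1
net4 = net3 XOR S = 1 XOR 0 = 1
net6 = Q XOR net4 = 0 XOR 1 = 1

net2 = 1, net3 = 1, net6 = 1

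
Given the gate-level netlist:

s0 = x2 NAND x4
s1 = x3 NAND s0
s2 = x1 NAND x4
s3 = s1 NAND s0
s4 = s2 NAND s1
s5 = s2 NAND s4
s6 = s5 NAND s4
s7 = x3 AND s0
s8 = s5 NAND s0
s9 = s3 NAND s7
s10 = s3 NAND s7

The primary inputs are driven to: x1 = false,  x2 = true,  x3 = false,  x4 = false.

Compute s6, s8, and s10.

s0 = x2 NAND x4 = true NAND false = true
s1 = x3 NAND s0 = false NAND true = true
s2 = x1 NAND x4 = false NAND false = true
s3 = s1 NAND s0 = true NAND true = false
s4 = s2 NAND s1 = true NAND true = false
s5 = s2 NAND s4 = true NAND false = true
s6 = s5 NAND s4 = true NAND false = true
s7 = x3 AND s0 = false AND true = false
s8 = s5 NAND s0 = true NAND true = false
s10 = s3 NAND s7 = false NAND false = true

s6 = true, s8 = false, s10 = true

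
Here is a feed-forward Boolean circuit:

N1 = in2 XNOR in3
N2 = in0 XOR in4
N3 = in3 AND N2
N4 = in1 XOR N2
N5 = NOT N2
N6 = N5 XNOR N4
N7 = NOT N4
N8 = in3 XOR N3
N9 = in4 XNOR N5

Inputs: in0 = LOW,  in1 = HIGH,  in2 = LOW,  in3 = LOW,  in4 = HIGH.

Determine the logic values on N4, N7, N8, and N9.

N4 = LOW, N7 = HIGH, N8 = LOW, N9 = LOW

N2 = in0 XOR in4 = LOW XOR HIGH = HIGH
N3 = in3 AND N2 = LOW AND HIGH = LOW
N4 = in1 XOR N2 = HIGH XOR HIGH = LOW
N5 = NOT N2 = NOT HIGH = LOW
N7 = NOT N4 = NOT LOW = HIGH
N8 = in3 XOR N3 = LOW XOR LOW = LOW
N9 = in4 XNOR N5 = HIGH XNOR LOW = LOW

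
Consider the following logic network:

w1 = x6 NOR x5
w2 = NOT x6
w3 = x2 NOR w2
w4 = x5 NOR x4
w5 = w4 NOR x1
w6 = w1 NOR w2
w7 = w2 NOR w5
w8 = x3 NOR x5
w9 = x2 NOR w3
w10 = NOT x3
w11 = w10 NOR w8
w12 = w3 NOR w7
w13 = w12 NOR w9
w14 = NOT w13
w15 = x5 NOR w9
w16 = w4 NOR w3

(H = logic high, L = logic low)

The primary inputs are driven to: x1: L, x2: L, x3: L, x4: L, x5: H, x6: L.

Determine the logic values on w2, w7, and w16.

w2 = H  w7 = L  w16 = H

w2 = NOT x6 = NOT L = H
w3 = x2 NOR w2 = L NOR H = L
w4 = x5 NOR x4 = H NOR L = L
w5 = w4 NOR x1 = L NOR L = H
w7 = w2 NOR w5 = H NOR H = L
w16 = w4 NOR w3 = L NOR L = H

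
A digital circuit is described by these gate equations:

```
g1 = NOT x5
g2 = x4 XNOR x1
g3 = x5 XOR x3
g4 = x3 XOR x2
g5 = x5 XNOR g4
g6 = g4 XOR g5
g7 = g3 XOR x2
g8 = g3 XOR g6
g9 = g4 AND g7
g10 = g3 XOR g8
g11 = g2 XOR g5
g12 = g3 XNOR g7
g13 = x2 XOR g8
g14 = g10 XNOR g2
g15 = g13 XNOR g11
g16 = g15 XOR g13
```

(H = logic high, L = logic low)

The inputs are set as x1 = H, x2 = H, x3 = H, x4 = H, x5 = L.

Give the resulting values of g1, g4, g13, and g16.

g1 = NOT x5 = NOT L = H
g2 = x4 XNOR x1 = H XNOR H = H
g3 = x5 XOR x3 = L XOR H = H
g4 = x3 XOR x2 = H XOR H = L
g5 = x5 XNOR g4 = L XNOR L = H
g6 = g4 XOR g5 = L XOR H = H
g8 = g3 XOR g6 = H XOR H = L
g11 = g2 XOR g5 = H XOR H = L
g13 = x2 XOR g8 = H XOR L = H
g15 = g13 XNOR g11 = H XNOR L = L
g16 = g15 XOR g13 = L XOR H = H

g1 = H, g4 = L, g13 = H, g16 = H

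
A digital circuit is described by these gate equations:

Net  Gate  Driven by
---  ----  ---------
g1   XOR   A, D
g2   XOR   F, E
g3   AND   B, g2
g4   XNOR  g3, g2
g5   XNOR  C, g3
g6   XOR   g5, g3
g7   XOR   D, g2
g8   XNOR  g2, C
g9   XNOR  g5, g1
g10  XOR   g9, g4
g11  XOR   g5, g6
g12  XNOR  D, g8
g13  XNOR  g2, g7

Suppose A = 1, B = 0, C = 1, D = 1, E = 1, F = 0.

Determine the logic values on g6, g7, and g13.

g2 = F XOR E = 0 XOR 1 = 1
g3 = B AND g2 = 0 AND 1 = 0
g5 = C XNOR g3 = 1 XNOR 0 = 0
g6 = g5 XOR g3 = 0 XOR 0 = 0
g7 = D XOR g2 = 1 XOR 1 = 0
g13 = g2 XNOR g7 = 1 XNOR 0 = 0

g6 = 0; g7 = 0; g13 = 0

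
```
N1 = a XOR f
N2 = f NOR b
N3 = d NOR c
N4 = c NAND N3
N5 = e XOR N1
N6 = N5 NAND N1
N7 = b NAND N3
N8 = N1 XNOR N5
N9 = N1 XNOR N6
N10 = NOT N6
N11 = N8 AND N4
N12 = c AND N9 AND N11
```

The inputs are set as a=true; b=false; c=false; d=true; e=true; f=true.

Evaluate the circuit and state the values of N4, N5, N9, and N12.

N4 = true, N5 = true, N9 = false, N12 = false

N1 = a XOR f = true XOR true = false
N3 = d NOR c = true NOR false = false
N4 = c NAND N3 = false NAND false = true
N5 = e XOR N1 = true XOR false = true
N6 = N5 NAND N1 = true NAND false = true
N8 = N1 XNOR N5 = false XNOR true = false
N9 = N1 XNOR N6 = false XNOR true = false
N11 = N8 AND N4 = false AND true = false
N12 = c AND N9 AND N11 = false AND false AND false = false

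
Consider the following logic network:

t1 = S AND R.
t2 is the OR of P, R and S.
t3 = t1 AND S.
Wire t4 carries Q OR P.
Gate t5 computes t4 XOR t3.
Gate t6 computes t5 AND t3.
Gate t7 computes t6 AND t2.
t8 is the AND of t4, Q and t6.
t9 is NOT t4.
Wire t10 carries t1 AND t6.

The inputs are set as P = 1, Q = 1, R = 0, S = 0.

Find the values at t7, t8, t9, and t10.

t1 = S AND R = 0 AND 0 = 0
t2 = P OR R OR S = 1 OR 0 OR 0 = 1
t3 = t1 AND S = 0 AND 0 = 0
t4 = Q OR P = 1 OR 1 = 1
t5 = t4 XOR t3 = 1 XOR 0 = 1
t6 = t5 AND t3 = 1 AND 0 = 0
t7 = t6 AND t2 = 0 AND 1 = 0
t8 = t4 AND Q AND t6 = 1 AND 1 AND 0 = 0
t9 = NOT t4 = NOT 1 = 0
t10 = t1 AND t6 = 0 AND 0 = 0

t7 = 0  t8 = 0  t9 = 0  t10 = 0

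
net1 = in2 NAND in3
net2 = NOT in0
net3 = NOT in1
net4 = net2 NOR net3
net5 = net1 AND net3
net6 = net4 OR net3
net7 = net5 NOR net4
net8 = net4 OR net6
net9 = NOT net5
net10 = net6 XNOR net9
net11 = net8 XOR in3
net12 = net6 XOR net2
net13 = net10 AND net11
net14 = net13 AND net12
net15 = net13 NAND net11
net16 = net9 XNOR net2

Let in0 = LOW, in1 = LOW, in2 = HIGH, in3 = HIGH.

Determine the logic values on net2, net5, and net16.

net1 = in2 NAND in3 = HIGH NAND HIGH = LOW
net2 = NOT in0 = NOT LOW = HIGH
net3 = NOT in1 = NOT LOW = HIGH
net5 = net1 AND net3 = LOW AND HIGH = LOW
net9 = NOT net5 = NOT LOW = HIGH
net16 = net9 XNOR net2 = HIGH XNOR HIGH = HIGH

net2 = HIGH, net5 = LOW, net16 = HIGH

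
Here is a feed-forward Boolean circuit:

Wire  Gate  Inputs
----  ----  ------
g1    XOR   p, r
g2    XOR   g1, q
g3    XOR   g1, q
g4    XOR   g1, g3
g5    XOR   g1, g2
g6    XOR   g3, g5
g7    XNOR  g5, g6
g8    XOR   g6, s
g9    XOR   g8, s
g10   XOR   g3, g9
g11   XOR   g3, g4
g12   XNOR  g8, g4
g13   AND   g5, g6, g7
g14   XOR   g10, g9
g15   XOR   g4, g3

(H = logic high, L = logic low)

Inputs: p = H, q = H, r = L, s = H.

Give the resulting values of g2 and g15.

g2 = L, g15 = H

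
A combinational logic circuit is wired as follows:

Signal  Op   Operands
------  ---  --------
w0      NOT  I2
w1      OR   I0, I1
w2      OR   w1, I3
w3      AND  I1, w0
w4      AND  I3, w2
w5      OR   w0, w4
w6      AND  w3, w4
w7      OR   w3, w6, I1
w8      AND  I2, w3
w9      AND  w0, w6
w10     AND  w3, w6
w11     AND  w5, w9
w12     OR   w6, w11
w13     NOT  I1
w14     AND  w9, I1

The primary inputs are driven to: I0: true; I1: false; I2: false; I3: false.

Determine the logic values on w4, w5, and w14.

w0 = NOT I2 = NOT false = true
w1 = I0 OR I1 = true OR false = true
w2 = w1 OR I3 = true OR false = true
w3 = I1 AND w0 = false AND true = false
w4 = I3 AND w2 = false AND true = false
w5 = w0 OR w4 = true OR false = true
w6 = w3 AND w4 = false AND false = false
w9 = w0 AND w6 = true AND false = false
w14 = w9 AND I1 = false AND false = false

w4 = false  w5 = true  w14 = false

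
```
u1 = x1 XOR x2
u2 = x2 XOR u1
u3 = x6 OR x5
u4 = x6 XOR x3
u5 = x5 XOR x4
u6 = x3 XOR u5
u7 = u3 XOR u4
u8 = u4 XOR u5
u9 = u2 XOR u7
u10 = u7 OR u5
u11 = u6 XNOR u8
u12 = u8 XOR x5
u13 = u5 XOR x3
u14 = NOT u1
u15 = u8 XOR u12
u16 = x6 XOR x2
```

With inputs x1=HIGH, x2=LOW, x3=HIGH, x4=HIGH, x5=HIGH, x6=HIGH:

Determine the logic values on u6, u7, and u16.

u6 = HIGH  u7 = HIGH  u16 = HIGH

u3 = x6 OR x5 = HIGH OR HIGH = HIGH
u4 = x6 XOR x3 = HIGH XOR HIGH = LOW
u5 = x5 XOR x4 = HIGH XOR HIGH = LOW
u6 = x3 XOR u5 = HIGH XOR LOW = HIGH
u7 = u3 XOR u4 = HIGH XOR LOW = HIGH
u16 = x6 XOR x2 = HIGH XOR LOW = HIGH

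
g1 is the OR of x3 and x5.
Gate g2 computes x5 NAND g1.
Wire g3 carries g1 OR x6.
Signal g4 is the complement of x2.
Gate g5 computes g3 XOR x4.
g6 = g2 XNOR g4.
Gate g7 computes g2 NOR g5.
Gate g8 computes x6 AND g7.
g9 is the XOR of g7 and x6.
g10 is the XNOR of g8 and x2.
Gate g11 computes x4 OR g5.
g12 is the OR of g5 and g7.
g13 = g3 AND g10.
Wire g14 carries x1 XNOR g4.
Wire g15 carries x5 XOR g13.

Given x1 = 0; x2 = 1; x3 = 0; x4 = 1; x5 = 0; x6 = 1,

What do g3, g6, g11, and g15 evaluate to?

g3 = 1, g6 = 0, g11 = 1, g15 = 0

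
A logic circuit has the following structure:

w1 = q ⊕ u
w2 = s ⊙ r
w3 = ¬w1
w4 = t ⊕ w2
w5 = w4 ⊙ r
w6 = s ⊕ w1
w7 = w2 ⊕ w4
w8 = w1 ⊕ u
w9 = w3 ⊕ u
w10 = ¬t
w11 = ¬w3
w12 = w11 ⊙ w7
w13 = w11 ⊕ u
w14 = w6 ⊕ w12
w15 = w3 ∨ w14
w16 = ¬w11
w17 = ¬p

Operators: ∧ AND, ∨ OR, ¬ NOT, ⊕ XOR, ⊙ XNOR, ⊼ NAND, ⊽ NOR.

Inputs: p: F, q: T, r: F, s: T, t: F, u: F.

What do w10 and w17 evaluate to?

w10 = NOT t = NOT F = T
w17 = NOT p = NOT F = T

w10 = T, w17 = T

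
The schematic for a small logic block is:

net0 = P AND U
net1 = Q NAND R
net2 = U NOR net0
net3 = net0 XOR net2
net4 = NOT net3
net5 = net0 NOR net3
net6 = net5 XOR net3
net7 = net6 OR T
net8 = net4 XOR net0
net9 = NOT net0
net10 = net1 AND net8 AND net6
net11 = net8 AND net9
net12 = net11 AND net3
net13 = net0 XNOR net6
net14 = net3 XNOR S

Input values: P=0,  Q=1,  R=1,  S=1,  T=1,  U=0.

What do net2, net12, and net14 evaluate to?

net2 = 1, net12 = 0, net14 = 1

net0 = P AND U = 0 AND 0 = 0
net2 = U NOR net0 = 0 NOR 0 = 1
net3 = net0 XOR net2 = 0 XOR 1 = 1
net4 = NOT net3 = NOT 1 = 0
net8 = net4 XOR net0 = 0 XOR 0 = 0
net9 = NOT net0 = NOT 0 = 1
net11 = net8 AND net9 = 0 AND 1 = 0
net12 = net11 AND net3 = 0 AND 1 = 0
net14 = net3 XNOR S = 1 XNOR 1 = 1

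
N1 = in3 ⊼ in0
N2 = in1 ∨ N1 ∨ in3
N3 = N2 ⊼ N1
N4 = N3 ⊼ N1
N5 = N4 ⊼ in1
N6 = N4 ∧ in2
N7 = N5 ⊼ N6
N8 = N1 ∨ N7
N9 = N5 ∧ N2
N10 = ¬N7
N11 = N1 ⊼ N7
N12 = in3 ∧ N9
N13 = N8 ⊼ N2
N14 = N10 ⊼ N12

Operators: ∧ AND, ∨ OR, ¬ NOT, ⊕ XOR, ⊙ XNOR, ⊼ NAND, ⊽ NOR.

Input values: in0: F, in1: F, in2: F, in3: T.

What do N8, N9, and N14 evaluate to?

N1 = in3 NAND in0 = T NAND F = T
N2 = in1 OR N1 OR in3 = F OR T OR T = T
N3 = N2 NAND N1 = T NAND T = F
N4 = N3 NAND N1 = F NAND T = T
N5 = N4 NAND in1 = T NAND F = T
N6 = N4 AND in2 = T AND F = F
N7 = N5 NAND N6 = T NAND F = T
N8 = N1 OR N7 = T OR T = T
N9 = N5 AND N2 = T AND T = T
N10 = NOT N7 = NOT T = F
N12 = in3 AND N9 = T AND T = T
N14 = N10 NAND N12 = F NAND T = T

N8 = T; N9 = T; N14 = T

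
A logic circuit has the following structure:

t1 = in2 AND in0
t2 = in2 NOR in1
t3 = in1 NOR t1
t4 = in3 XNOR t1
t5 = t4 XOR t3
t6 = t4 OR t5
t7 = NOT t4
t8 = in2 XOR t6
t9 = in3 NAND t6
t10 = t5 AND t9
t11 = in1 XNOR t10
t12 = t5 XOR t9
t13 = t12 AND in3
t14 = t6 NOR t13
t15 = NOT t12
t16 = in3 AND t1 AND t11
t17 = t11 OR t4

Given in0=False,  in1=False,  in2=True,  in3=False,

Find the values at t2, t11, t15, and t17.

t1 = in2 AND in0 = True AND False = False
t2 = in2 NOR in1 = True NOR False = False
t3 = in1 NOR t1 = False NOR False = True
t4 = in3 XNOR t1 = False XNOR False = True
t5 = t4 XOR t3 = True XOR True = False
t6 = t4 OR t5 = True OR False = True
t9 = in3 NAND t6 = False NAND True = True
t10 = t5 AND t9 = False AND True = False
t11 = in1 XNOR t10 = False XNOR False = True
t12 = t5 XOR t9 = False XOR True = True
t15 = NOT t12 = NOT True = False
t17 = t11 OR t4 = True OR True = True

t2 = False, t11 = True, t15 = False, t17 = True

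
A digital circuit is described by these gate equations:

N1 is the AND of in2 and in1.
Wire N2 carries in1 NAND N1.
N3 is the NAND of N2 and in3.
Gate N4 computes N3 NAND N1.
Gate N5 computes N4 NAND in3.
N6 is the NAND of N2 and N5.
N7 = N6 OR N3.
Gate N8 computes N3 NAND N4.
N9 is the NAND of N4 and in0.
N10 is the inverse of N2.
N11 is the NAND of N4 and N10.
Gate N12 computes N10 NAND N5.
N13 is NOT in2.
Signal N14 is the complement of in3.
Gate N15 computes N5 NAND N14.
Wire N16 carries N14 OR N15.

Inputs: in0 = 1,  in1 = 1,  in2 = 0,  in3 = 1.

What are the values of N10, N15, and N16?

N10 = 0  N15 = 1  N16 = 1

N1 = in2 AND in1 = 0 AND 1 = 0
N2 = in1 NAND N1 = 1 NAND 0 = 1
N3 = N2 NAND in3 = 1 NAND 1 = 0
N4 = N3 NAND N1 = 0 NAND 0 = 1
N5 = N4 NAND in3 = 1 NAND 1 = 0
N10 = NOT N2 = NOT 1 = 0
N14 = NOT in3 = NOT 1 = 0
N15 = N5 NAND N14 = 0 NAND 0 = 1
N16 = N14 OR N15 = 0 OR 1 = 1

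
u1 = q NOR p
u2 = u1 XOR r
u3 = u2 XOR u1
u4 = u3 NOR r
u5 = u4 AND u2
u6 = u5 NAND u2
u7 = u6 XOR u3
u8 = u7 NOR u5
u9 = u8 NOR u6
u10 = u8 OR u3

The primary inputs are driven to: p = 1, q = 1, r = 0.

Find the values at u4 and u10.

u1 = q NOR p = 1 NOR 1 = 0
u2 = u1 XOR r = 0 XOR 0 = 0
u3 = u2 XOR u1 = 0 XOR 0 = 0
u4 = u3 NOR r = 0 NOR 0 = 1
u5 = u4 AND u2 = 1 AND 0 = 0
u6 = u5 NAND u2 = 0 NAND 0 = 1
u7 = u6 XOR u3 = 1 XOR 0 = 1
u8 = u7 NOR u5 = 1 NOR 0 = 0
u10 = u8 OR u3 = 0 OR 0 = 0

u4 = 1  u10 = 0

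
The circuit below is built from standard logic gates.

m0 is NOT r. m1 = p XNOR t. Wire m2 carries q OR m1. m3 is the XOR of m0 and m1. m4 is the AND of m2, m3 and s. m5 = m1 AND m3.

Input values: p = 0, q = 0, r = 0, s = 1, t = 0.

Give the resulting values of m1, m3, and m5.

m1 = 1  m3 = 0  m5 = 0

m0 = NOT r = NOT 0 = 1
m1 = p XNOR t = 0 XNOR 0 = 1
m3 = m0 XOR m1 = 1 XOR 1 = 0
m5 = m1 AND m3 = 1 AND 0 = 0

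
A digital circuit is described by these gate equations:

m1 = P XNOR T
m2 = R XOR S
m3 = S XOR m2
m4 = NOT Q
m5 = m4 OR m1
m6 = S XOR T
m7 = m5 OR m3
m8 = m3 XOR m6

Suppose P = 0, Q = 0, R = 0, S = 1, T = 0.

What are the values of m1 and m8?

m1 = P XNOR T = 0 XNOR 0 = 1
m2 = R XOR S = 0 XOR 1 = 1
m3 = S XOR m2 = 1 XOR 1 = 0
m6 = S XOR T = 1 XOR 0 = 1
m8 = m3 XOR m6 = 0 XOR 1 = 1

m1 = 1, m8 = 1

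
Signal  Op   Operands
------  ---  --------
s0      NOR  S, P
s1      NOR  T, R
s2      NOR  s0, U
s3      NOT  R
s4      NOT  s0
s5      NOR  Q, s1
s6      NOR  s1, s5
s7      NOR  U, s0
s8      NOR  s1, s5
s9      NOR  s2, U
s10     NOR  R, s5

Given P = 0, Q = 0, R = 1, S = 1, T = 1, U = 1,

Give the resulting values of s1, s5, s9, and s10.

s1 = 0; s5 = 1; s9 = 0; s10 = 0

s0 = S NOR P = 1 NOR 0 = 0
s1 = T NOR R = 1 NOR 1 = 0
s2 = s0 NOR U = 0 NOR 1 = 0
s5 = Q NOR s1 = 0 NOR 0 = 1
s9 = s2 NOR U = 0 NOR 1 = 0
s10 = R NOR s5 = 1 NOR 1 = 0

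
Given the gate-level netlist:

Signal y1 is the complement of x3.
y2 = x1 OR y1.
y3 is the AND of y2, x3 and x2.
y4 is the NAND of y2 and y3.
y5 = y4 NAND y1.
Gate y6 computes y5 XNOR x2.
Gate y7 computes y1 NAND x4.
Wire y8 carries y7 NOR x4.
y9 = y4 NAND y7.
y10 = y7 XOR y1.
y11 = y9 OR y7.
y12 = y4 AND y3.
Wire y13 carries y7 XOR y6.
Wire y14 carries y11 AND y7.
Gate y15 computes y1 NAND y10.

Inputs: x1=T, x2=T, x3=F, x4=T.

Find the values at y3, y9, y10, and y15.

y3 = F; y9 = T; y10 = T; y15 = F

y1 = NOT x3 = NOT F = T
y2 = x1 OR y1 = T OR T = T
y3 = y2 AND x3 AND x2 = T AND F AND T = F
y4 = y2 NAND y3 = T NAND F = T
y7 = y1 NAND x4 = T NAND T = F
y9 = y4 NAND y7 = T NAND F = T
y10 = y7 XOR y1 = F XOR T = T
y15 = y1 NAND y10 = T NAND T = F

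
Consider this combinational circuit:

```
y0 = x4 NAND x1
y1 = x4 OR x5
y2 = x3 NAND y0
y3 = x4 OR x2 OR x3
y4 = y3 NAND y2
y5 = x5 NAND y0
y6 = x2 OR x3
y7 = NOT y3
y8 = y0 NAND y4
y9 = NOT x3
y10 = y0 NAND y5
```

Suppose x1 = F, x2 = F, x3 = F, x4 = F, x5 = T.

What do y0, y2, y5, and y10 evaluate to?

y0 = T; y2 = T; y5 = F; y10 = T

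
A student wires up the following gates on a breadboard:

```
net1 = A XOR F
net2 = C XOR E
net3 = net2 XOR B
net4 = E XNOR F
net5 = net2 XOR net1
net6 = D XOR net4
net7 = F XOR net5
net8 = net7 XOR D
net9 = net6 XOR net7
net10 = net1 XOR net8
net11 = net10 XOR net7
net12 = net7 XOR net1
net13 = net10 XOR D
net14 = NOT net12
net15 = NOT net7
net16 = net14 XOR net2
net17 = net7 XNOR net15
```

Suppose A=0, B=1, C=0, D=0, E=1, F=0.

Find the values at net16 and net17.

net16 = 1, net17 = 0

net1 = A XOR F = 0 XOR 0 = 0
net2 = C XOR E = 0 XOR 1 = 1
net5 = net2 XOR net1 = 1 XOR 0 = 1
net7 = F XOR net5 = 0 XOR 1 = 1
net12 = net7 XOR net1 = 1 XOR 0 = 1
net14 = NOT net12 = NOT 1 = 0
net15 = NOT net7 = NOT 1 = 0
net16 = net14 XOR net2 = 0 XOR 1 = 1
net17 = net7 XNOR net15 = 1 XNOR 0 = 0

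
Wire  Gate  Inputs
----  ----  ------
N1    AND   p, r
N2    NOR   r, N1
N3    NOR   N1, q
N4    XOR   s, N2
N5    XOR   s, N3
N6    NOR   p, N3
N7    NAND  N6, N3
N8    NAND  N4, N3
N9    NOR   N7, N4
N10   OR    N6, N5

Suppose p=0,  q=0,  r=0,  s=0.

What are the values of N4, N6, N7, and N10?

N4 = 1; N6 = 0; N7 = 1; N10 = 1

N1 = p AND r = 0 AND 0 = 0
N2 = r NOR N1 = 0 NOR 0 = 1
N3 = N1 NOR q = 0 NOR 0 = 1
N4 = s XOR N2 = 0 XOR 1 = 1
N5 = s XOR N3 = 0 XOR 1 = 1
N6 = p NOR N3 = 0 NOR 1 = 0
N7 = N6 NAND N3 = 0 NAND 1 = 1
N10 = N6 OR N5 = 0 OR 1 = 1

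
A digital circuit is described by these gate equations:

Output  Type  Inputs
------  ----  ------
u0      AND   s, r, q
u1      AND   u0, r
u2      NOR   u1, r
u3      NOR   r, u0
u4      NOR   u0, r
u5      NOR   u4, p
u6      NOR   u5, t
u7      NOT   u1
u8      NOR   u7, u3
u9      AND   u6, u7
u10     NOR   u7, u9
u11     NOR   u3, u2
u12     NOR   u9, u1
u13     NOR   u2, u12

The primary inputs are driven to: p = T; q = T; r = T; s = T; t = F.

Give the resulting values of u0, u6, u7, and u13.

u0 = T, u6 = T, u7 = F, u13 = T

u0 = s AND r AND q = T AND T AND T = T
u1 = u0 AND r = T AND T = T
u2 = u1 NOR r = T NOR T = F
u4 = u0 NOR r = T NOR T = F
u5 = u4 NOR p = F NOR T = F
u6 = u5 NOR t = F NOR F = T
u7 = NOT u1 = NOT T = F
u9 = u6 AND u7 = T AND F = F
u12 = u9 NOR u1 = F NOR T = F
u13 = u2 NOR u12 = F NOR F = T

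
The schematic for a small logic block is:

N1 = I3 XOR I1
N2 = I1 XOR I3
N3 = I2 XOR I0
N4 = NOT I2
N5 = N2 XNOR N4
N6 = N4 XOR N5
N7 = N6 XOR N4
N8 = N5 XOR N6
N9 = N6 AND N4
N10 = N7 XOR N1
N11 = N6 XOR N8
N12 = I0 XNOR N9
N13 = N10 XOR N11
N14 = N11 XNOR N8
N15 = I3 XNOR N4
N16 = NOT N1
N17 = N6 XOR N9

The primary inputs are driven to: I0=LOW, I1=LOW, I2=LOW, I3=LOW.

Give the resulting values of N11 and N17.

N11 = LOW, N17 = LOW

N2 = I1 XOR I3 = LOW XOR LOW = LOW
N4 = NOT I2 = NOT LOW = HIGH
N5 = N2 XNOR N4 = LOW XNOR HIGH = LOW
N6 = N4 XOR N5 = HIGH XOR LOW = HIGH
N8 = N5 XOR N6 = LOW XOR HIGH = HIGH
N9 = N6 AND N4 = HIGH AND HIGH = HIGH
N11 = N6 XOR N8 = HIGH XOR HIGH = LOW
N17 = N6 XOR N9 = HIGH XOR HIGH = LOW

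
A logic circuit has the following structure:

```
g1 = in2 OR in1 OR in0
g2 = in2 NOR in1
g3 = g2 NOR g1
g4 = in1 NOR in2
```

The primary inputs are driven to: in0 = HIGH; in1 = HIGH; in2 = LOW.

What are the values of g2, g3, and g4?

g2 = LOW, g3 = LOW, g4 = LOW

g1 = in2 OR in1 OR in0 = LOW OR HIGH OR HIGH = HIGH
g2 = in2 NOR in1 = LOW NOR HIGH = LOW
g3 = g2 NOR g1 = LOW NOR HIGH = LOW
g4 = in1 NOR in2 = HIGH NOR LOW = LOW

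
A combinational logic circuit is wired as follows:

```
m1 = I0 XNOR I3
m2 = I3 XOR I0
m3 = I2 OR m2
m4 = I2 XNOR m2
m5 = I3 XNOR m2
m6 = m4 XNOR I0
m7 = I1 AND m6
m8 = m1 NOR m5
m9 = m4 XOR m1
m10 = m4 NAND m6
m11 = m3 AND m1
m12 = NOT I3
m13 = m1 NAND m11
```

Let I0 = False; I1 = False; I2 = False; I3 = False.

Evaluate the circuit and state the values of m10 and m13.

m1 = I0 XNOR I3 = False XNOR False = True
m2 = I3 XOR I0 = False XOR False = False
m3 = I2 OR m2 = False OR False = False
m4 = I2 XNOR m2 = False XNOR False = True
m6 = m4 XNOR I0 = True XNOR False = False
m10 = m4 NAND m6 = True NAND False = True
m11 = m3 AND m1 = False AND True = False
m13 = m1 NAND m11 = True NAND False = True

m10 = True, m13 = True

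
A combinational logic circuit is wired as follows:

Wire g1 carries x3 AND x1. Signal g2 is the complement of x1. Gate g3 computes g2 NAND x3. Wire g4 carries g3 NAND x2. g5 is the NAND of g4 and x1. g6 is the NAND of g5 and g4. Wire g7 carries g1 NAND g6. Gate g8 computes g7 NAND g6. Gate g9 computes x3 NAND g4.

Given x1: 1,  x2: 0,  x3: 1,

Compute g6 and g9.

g6 = 1; g9 = 0

g2 = NOT x1 = NOT 1 = 0
g3 = g2 NAND x3 = 0 NAND 1 = 1
g4 = g3 NAND x2 = 1 NAND 0 = 1
g5 = g4 NAND x1 = 1 NAND 1 = 0
g6 = g5 NAND g4 = 0 NAND 1 = 1
g9 = x3 NAND g4 = 1 NAND 1 = 0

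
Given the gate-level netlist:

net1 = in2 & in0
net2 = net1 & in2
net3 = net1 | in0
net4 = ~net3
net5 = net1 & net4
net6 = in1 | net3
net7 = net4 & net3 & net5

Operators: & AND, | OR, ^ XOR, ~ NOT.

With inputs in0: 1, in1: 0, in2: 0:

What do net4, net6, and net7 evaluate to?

net4 = 0; net6 = 1; net7 = 0

net1 = in2 AND in0 = 0 AND 1 = 0
net3 = net1 OR in0 = 0 OR 1 = 1
net4 = NOT net3 = NOT 1 = 0
net5 = net1 AND net4 = 0 AND 0 = 0
net6 = in1 OR net3 = 0 OR 1 = 1
net7 = net4 AND net3 AND net5 = 0 AND 1 AND 0 = 0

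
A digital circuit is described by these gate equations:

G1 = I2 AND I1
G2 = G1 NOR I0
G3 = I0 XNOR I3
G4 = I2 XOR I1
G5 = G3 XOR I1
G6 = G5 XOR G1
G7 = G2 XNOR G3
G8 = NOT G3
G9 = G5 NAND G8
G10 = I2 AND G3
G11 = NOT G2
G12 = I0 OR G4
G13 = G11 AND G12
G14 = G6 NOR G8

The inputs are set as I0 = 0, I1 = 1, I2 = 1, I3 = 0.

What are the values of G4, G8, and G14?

G4 = 0  G8 = 0  G14 = 0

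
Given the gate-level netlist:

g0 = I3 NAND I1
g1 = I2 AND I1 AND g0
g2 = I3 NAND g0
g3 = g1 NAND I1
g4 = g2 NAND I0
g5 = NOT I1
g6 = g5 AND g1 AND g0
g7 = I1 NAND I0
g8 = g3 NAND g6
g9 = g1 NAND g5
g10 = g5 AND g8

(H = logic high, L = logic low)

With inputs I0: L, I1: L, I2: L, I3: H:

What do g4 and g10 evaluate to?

g0 = I3 NAND I1 = H NAND L = H
g1 = I2 AND I1 AND g0 = L AND L AND H = L
g2 = I3 NAND g0 = H NAND H = L
g3 = g1 NAND I1 = L NAND L = H
g4 = g2 NAND I0 = L NAND L = H
g5 = NOT I1 = NOT L = H
g6 = g5 AND g1 AND g0 = H AND L AND H = L
g8 = g3 NAND g6 = H NAND L = H
g10 = g5 AND g8 = H AND H = H

g4 = H, g10 = H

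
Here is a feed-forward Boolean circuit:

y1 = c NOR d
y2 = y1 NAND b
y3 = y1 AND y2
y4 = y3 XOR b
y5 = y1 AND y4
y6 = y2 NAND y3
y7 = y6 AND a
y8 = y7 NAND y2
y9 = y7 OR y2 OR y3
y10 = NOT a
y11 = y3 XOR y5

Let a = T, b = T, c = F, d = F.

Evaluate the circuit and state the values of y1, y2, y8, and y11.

y1 = T, y2 = F, y8 = T, y11 = T

y1 = c NOR d = F NOR F = T
y2 = y1 NAND b = T NAND T = F
y3 = y1 AND y2 = T AND F = F
y4 = y3 XOR b = F XOR T = T
y5 = y1 AND y4 = T AND T = T
y6 = y2 NAND y3 = F NAND F = T
y7 = y6 AND a = T AND T = T
y8 = y7 NAND y2 = T NAND F = T
y11 = y3 XOR y5 = F XOR T = T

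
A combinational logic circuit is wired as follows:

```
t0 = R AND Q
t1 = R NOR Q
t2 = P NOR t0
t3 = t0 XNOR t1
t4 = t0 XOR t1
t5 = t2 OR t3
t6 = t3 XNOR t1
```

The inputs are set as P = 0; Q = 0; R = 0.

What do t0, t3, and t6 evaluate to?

t0 = R AND Q = 0 AND 0 = 0
t1 = R NOR Q = 0 NOR 0 = 1
t3 = t0 XNOR t1 = 0 XNOR 1 = 0
t6 = t3 XNOR t1 = 0 XNOR 1 = 0

t0 = 0  t3 = 0  t6 = 0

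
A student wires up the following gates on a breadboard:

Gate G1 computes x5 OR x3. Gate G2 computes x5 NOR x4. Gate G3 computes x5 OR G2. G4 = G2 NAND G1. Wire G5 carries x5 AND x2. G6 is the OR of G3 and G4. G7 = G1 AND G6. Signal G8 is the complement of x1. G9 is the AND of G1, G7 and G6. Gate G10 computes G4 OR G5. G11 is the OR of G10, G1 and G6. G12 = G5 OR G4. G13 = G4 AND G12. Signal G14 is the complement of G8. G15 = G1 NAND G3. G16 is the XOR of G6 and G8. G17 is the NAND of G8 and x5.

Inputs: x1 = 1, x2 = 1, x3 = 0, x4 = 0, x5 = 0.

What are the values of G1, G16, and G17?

G1 = 0, G16 = 1, G17 = 1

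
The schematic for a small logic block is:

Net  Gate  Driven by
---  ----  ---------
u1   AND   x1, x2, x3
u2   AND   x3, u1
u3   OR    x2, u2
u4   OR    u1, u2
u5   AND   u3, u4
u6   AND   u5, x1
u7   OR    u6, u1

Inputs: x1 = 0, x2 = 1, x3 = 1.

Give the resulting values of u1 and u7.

u1 = 0, u7 = 0

u1 = x1 AND x2 AND x3 = 0 AND 1 AND 1 = 0
u2 = x3 AND u1 = 1 AND 0 = 0
u3 = x2 OR u2 = 1 OR 0 = 1
u4 = u1 OR u2 = 0 OR 0 = 0
u5 = u3 AND u4 = 1 AND 0 = 0
u6 = u5 AND x1 = 0 AND 0 = 0
u7 = u6 OR u1 = 0 OR 0 = 0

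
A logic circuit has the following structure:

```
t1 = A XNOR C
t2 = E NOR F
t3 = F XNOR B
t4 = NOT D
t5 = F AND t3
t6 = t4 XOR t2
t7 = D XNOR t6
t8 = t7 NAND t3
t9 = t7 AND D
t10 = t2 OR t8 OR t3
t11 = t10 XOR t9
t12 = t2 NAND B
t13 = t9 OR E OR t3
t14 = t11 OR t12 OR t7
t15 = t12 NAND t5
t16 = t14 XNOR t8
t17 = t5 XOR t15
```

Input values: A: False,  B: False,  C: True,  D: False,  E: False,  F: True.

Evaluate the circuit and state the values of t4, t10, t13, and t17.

t4 = True, t10 = True, t13 = False, t17 = True

t2 = E NOR F = False NOR True = False
t3 = F XNOR B = True XNOR False = False
t4 = NOT D = NOT False = True
t5 = F AND t3 = True AND False = False
t6 = t4 XOR t2 = True XOR False = True
t7 = D XNOR t6 = False XNOR True = False
t8 = t7 NAND t3 = False NAND False = True
t9 = t7 AND D = False AND False = False
t10 = t2 OR t8 OR t3 = False OR True OR False = True
t12 = t2 NAND B = False NAND False = True
t13 = t9 OR E OR t3 = False OR False OR False = False
t15 = t12 NAND t5 = True NAND False = True
t17 = t5 XOR t15 = False XOR True = True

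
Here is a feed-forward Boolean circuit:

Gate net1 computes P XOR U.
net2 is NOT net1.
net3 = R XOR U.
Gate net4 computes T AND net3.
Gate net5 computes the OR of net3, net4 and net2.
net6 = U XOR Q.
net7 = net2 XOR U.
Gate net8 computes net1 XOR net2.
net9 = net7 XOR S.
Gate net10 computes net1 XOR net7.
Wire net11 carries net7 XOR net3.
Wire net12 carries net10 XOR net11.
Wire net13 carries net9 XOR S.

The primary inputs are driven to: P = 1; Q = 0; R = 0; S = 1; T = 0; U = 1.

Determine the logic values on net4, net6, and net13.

net4 = 0  net6 = 1  net13 = 0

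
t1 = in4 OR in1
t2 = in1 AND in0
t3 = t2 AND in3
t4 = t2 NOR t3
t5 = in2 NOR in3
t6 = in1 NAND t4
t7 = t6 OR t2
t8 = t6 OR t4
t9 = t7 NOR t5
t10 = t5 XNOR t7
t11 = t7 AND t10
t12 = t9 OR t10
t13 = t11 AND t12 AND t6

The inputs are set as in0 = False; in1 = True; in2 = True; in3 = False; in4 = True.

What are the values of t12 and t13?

t2 = in1 AND in0 = True AND False = False
t3 = t2 AND in3 = False AND False = False
t4 = t2 NOR t3 = False NOR False = True
t5 = in2 NOR in3 = True NOR False = False
t6 = in1 NAND t4 = True NAND True = False
t7 = t6 OR t2 = False OR False = False
t9 = t7 NOR t5 = False NOR False = True
t10 = t5 XNOR t7 = False XNOR False = True
t11 = t7 AND t10 = False AND True = False
t12 = t9 OR t10 = True OR True = True
t13 = t11 AND t12 AND t6 = False AND True AND False = False

t12 = True; t13 = False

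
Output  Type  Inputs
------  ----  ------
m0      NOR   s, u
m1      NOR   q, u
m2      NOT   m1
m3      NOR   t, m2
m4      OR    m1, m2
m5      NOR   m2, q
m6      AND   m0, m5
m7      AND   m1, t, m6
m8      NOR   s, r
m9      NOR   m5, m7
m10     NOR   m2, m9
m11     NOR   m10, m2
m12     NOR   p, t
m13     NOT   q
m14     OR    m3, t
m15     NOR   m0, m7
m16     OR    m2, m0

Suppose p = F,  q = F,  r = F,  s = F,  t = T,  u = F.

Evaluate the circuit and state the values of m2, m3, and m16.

m0 = s NOR u = F NOR F = T
m1 = q NOR u = F NOR F = T
m2 = NOT m1 = NOT T = F
m3 = t NOR m2 = T NOR F = F
m16 = m2 OR m0 = F OR T = T

m2 = F, m3 = F, m16 = T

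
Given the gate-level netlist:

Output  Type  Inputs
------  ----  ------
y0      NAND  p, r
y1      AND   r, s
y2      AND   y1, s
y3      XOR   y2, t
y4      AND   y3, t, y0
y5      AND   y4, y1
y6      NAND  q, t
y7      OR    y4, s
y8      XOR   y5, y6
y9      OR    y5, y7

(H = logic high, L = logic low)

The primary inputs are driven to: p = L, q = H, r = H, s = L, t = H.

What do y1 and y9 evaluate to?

y1 = L  y9 = H

y0 = p NAND r = L NAND H = H
y1 = r AND s = H AND L = L
y2 = y1 AND s = L AND L = L
y3 = y2 XOR t = L XOR H = H
y4 = y3 AND t AND y0 = H AND H AND H = H
y5 = y4 AND y1 = H AND L = L
y7 = y4 OR s = H OR L = H
y9 = y5 OR y7 = L OR H = H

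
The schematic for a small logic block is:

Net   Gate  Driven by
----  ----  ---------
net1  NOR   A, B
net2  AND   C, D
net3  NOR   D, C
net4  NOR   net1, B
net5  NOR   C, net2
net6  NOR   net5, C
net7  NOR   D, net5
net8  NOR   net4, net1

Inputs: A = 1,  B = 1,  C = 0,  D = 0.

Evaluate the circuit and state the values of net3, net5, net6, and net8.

net3 = 1  net5 = 1  net6 = 0  net8 = 1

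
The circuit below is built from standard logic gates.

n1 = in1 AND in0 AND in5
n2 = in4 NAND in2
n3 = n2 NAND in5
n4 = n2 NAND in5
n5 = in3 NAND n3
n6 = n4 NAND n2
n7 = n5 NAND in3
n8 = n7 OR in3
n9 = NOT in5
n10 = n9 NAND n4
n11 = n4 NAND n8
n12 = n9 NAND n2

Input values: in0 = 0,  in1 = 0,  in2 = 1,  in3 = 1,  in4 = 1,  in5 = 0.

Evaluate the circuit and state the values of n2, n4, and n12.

n2 = 0  n4 = 1  n12 = 1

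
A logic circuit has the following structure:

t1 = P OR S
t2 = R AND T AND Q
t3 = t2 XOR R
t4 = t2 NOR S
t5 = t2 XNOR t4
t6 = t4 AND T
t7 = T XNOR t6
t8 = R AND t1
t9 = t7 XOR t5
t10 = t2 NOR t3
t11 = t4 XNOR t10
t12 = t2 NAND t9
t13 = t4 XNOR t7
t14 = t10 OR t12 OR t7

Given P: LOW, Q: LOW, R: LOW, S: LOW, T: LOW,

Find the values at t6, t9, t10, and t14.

t6 = LOW, t9 = HIGH, t10 = HIGH, t14 = HIGH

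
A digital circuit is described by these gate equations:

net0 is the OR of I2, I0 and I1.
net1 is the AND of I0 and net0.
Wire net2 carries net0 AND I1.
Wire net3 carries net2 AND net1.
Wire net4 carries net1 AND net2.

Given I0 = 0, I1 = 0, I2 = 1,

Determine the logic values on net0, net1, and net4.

net0 = I2 OR I0 OR I1 = 1 OR 0 OR 0 = 1
net1 = I0 AND net0 = 0 AND 1 = 0
net2 = net0 AND I1 = 1 AND 0 = 0
net4 = net1 AND net2 = 0 AND 0 = 0

net0 = 1; net1 = 0; net4 = 0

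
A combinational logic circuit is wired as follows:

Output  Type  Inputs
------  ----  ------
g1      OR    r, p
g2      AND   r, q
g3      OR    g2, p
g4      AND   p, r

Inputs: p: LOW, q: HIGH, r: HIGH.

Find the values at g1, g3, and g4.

g1 = r OR p = HIGH OR LOW = HIGH
g2 = r AND q = HIGH AND HIGH = HIGH
g3 = g2 OR p = HIGH OR LOW = HIGH
g4 = p AND r = LOW AND HIGH = LOW

g1 = HIGH; g3 = HIGH; g4 = LOW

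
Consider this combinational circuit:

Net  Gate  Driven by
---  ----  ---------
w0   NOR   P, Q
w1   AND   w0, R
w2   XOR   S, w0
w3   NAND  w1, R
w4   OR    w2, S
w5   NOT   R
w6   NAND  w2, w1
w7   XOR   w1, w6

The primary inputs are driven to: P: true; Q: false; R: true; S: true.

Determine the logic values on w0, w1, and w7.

w0 = false, w1 = false, w7 = true

w0 = P NOR Q = true NOR false = false
w1 = w0 AND R = false AND true = false
w2 = S XOR w0 = true XOR false = true
w6 = w2 NAND w1 = true NAND false = true
w7 = w1 XOR w6 = false XOR true = true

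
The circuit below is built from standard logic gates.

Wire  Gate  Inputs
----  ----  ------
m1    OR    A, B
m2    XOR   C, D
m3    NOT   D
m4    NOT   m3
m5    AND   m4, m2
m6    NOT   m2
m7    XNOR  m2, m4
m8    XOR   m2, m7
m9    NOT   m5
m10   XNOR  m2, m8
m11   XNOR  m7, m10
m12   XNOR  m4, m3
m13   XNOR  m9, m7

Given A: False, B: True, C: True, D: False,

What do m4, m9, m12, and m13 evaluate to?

m4 = False  m9 = True  m12 = False  m13 = False

m2 = C XOR D = True XOR False = True
m3 = NOT D = NOT False = True
m4 = NOT m3 = NOT True = False
m5 = m4 AND m2 = False AND True = False
m7 = m2 XNOR m4 = True XNOR False = False
m9 = NOT m5 = NOT False = True
m12 = m4 XNOR m3 = False XNOR True = False
m13 = m9 XNOR m7 = True XNOR False = False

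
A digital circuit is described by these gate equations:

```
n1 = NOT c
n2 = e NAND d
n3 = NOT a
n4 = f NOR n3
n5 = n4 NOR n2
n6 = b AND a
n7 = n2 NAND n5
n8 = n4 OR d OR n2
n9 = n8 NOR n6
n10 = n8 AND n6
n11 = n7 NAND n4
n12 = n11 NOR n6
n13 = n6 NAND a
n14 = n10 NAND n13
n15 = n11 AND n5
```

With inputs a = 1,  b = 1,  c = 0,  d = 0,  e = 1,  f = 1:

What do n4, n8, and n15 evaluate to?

n2 = e NAND d = 1 NAND 0 = 1
n3 = NOT a = NOT 1 = 0
n4 = f NOR n3 = 1 NOR 0 = 0
n5 = n4 NOR n2 = 0 NOR 1 = 0
n7 = n2 NAND n5 = 1 NAND 0 = 1
n8 = n4 OR d OR n2 = 0 OR 0 OR 1 = 1
n11 = n7 NAND n4 = 1 NAND 0 = 1
n15 = n11 AND n5 = 1 AND 0 = 0

n4 = 0, n8 = 1, n15 = 0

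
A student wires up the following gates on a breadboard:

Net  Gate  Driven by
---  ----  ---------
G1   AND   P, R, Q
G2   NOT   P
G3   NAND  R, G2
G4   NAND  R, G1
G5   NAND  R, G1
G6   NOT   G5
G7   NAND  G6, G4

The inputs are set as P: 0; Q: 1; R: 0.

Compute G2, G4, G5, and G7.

G2 = 1; G4 = 1; G5 = 1; G7 = 1

G1 = P AND R AND Q = 0 AND 0 AND 1 = 0
G2 = NOT P = NOT 0 = 1
G4 = R NAND G1 = 0 NAND 0 = 1
G5 = R NAND G1 = 0 NAND 0 = 1
G6 = NOT G5 = NOT 1 = 0
G7 = G6 NAND G4 = 0 NAND 1 = 1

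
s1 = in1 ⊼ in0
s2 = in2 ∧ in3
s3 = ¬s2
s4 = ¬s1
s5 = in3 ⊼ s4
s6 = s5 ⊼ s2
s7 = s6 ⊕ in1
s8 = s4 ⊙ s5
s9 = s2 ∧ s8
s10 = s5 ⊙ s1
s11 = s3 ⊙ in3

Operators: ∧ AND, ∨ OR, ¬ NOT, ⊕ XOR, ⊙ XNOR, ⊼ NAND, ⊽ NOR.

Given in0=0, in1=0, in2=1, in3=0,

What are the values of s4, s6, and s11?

s4 = 0  s6 = 1  s11 = 0

s1 = in1 NAND in0 = 0 NAND 0 = 1
s2 = in2 AND in3 = 1 AND 0 = 0
s3 = NOT s2 = NOT 0 = 1
s4 = NOT s1 = NOT 1 = 0
s5 = in3 NAND s4 = 0 NAND 0 = 1
s6 = s5 NAND s2 = 1 NAND 0 = 1
s11 = s3 XNOR in3 = 1 XNOR 0 = 0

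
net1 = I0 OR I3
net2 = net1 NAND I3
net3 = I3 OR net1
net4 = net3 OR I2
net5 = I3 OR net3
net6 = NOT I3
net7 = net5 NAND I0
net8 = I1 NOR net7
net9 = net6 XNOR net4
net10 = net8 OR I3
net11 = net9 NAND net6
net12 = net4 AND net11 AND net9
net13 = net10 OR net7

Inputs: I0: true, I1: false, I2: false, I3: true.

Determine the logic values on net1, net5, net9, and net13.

net1 = true; net5 = true; net9 = false; net13 = true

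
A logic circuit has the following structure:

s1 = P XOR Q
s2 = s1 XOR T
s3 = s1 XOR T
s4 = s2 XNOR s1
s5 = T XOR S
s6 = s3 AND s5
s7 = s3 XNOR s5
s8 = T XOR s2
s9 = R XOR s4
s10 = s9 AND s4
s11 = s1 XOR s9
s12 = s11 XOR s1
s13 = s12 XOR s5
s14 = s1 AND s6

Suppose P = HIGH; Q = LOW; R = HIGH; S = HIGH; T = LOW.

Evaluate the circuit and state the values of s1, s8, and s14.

s1 = P XOR Q = HIGH XOR LOW = HIGH
s2 = s1 XOR T = HIGH XOR LOW = HIGH
s3 = s1 XOR T = HIGH XOR LOW = HIGH
s5 = T XOR S = LOW XOR HIGH = HIGH
s6 = s3 AND s5 = HIGH AND HIGH = HIGH
s8 = T XOR s2 = LOW XOR HIGH = HIGH
s14 = s1 AND s6 = HIGH AND HIGH = HIGH

s1 = HIGH, s8 = HIGH, s14 = HIGH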